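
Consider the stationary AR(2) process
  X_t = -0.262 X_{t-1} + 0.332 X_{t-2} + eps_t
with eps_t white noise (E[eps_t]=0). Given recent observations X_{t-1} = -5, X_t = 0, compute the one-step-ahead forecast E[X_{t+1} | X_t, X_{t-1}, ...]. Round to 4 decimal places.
E[X_{t+1} \mid \mathcal F_t] = -1.6600

For an AR(p) model X_t = c + sum_i phi_i X_{t-i} + eps_t, the
one-step-ahead conditional mean is
  E[X_{t+1} | X_t, ...] = c + sum_i phi_i X_{t+1-i}.
Substitute known values:
  E[X_{t+1} | ...] = (-0.262) * (0) + (0.332) * (-5)
                   = -1.6600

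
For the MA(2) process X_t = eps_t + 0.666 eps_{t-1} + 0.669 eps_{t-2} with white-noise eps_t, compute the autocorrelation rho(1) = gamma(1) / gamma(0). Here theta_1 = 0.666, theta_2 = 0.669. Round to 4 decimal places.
\rho(1) = 0.5878

For an MA(q) process with theta_0 = 1, the autocovariance is
  gamma(k) = sigma^2 * sum_{i=0..q-k} theta_i * theta_{i+k},
and rho(k) = gamma(k) / gamma(0). Sigma^2 cancels.
  numerator   = (1)*(0.666) + (0.666)*(0.669) = 1.111554.
  denominator = (1)^2 + (0.666)^2 + (0.669)^2 = 1.891117.
  rho(1) = 1.111554 / 1.891117 = 0.5878.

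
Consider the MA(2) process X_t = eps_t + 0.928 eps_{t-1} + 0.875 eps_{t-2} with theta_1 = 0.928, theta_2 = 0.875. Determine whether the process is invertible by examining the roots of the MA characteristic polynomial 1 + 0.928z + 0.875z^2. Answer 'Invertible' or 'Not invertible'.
\text{Invertible}

The MA(q) characteristic polynomial is P(z) = 1 + 0.928z + 0.875z^2.
Invertibility requires all roots to lie outside the unit circle, i.e. |z| > 1 for every root.
Set 1 + (0.928) z + (0.875) z^2 = 0, i.e. a z^2 + b z + c = 0 with a = 0.875, b = 0.928, c = 1.
Discriminant D = b^2 - 4ac = (0.928)^2 - 4*(0.875)*1 = 0.861184 - (3.5) = -2.638816.
D < 0, so the roots are the complex-conjugate pair z = (-b +/- i sqrt(-D)) / (2a) = -0.5303 +/- 0.9283i.
For a conjugate pair |z|^2 = z * conj(z) = (product of roots) = c/a = 1/(0.875) = 1.142857, so |z| = sqrt(1.142857) = 1.069 for both roots.
Moduli of all roots: 1.0690, 1.0690.
All moduli strictly greater than 1? Yes.
Verdict: Invertible.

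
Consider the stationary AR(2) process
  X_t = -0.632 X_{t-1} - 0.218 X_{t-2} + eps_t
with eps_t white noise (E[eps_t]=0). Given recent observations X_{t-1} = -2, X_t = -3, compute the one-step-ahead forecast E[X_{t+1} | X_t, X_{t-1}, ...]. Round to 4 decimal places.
E[X_{t+1} \mid \mathcal F_t] = 2.3320

For an AR(p) model X_t = c + sum_i phi_i X_{t-i} + eps_t, the
one-step-ahead conditional mean is
  E[X_{t+1} | X_t, ...] = c + sum_i phi_i X_{t+1-i}.
Substitute known values:
  E[X_{t+1} | ...] = (-0.632) * (-3) + (-0.218) * (-2)
                   = 2.3320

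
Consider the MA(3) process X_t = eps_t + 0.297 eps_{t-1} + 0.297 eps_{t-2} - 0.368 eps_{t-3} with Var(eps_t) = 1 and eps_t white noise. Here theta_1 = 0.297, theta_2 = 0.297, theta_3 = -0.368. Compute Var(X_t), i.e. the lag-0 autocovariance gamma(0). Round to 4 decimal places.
\gamma(0) = 1.3118

For an MA(q) process X_t = eps_t + sum_i theta_i eps_{t-i} with
Var(eps_t) = sigma^2, the variance is
  gamma(0) = sigma^2 * (1 + sum_i theta_i^2).
  sum_i theta_i^2 = (0.297)^2 + (0.297)^2 + (-0.368)^2 = 0.088209 + 0.088209 + 0.135424 = 0.311842.
  gamma(0) = 1 * (1 + 0.311842) = 1 * 1.311842 = 1.311842, which rounds to 1.3118.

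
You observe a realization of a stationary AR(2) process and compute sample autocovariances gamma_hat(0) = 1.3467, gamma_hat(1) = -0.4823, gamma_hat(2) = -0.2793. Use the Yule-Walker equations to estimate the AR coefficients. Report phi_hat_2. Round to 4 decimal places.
\hat\phi_{2} = -0.3850

The Yule-Walker equations for an AR(p) process read, in matrix form,
  Gamma_p phi = r_p,   with   (Gamma_p)_{ij} = gamma(|i - j|),
                       (r_p)_i = gamma(i),   i,j = 1..p.
Substitute the sample gammas (Toeplitz matrix and right-hand side of size 2):
  Gamma_p = [[1.3467, -0.4823], [-0.4823, 1.3467]]
  r_p     = [-0.4823, -0.2793]
Written out:
  1.3467 phi_1 - 0.4823 phi_2 = -0.4823
  -0.4823 phi_1 + 1.3467 phi_2 = -0.2793
Solve by Cramer's rule:
  det = gamma(0)^2 - gamma(1)^2 = (1.3467)^2 - (-0.4823)^2 = 1.81360089 - 0.23261329 = 1.5809876
  phi_hat_1 = [gamma(1) gamma(0) - gamma(1) gamma(2)] / det = [(-0.4823)(1.3467) - (-0.4823)(-0.2793)] / 1.5809876 = -0.7842198 / 1.5809876 = -0.496
  phi_hat_2 = [gamma(0) gamma(2) - gamma(1)^2] / det = [(1.3467)(-0.2793) - (-0.4823)^2] / 1.5809876 = -0.6087466 / 1.5809876 = -0.385
So phi_hat = [-0.4960, -0.3850].
Therefore phi_hat_2 = -0.3850.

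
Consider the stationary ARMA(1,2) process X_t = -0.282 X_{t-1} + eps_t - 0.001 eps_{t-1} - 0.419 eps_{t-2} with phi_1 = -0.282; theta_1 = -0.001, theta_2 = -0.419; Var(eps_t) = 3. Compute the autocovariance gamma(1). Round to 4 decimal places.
\gamma(1) = -0.6668

Multiply the model equation by X_{t-k} and take expectations. With theta_0 = psi_0 = 1 and psi_j the MA(infinity) weights, this gives
  gamma(k) - sum_i phi_i gamma(k-i) = c_k,
  c_k = sigma^2 * sum_{j=k..q} theta_j psi_{j-k}   (c_k = 0 for k > q),
using gamma(-m) = gamma(m).
psi-weights needed (psi_j = theta_j + sum_i phi_i psi_{j-i}):
  psi_1 = theta_1 + phi_1 = -0.001 + (-0.282) = -0.283
  psi_2 = theta_2 + phi_1 psi_1 = -0.419 + (-0.282)(-0.283) = -0.339194
Right-hand sides:
  c_0 = sigma^2 (1 + theta_1 psi_1 + theta_2 psi_2) = 3 * (1 + (-0.001)(-0.283) + (-0.419)(-0.339194)) = 3 * 1.142405 = 3.427216
  c_1 = sigma^2 (theta_1 + theta_2 psi_1) = 3 * (-0.001 + (-0.419)(-0.283)) = 0.352731
  c_2 = sigma^2 theta_2 = 3 * (-0.419) = -1.257
Equations for k = 0 and k = 1 (AR order 1):
  gamma(0) = phi_1 gamma(1) + c_0
  gamma(1) = phi_1 gamma(0) + c_1
Substituting the second into the first: gamma(0) (1 - phi_1^2) = c_0 + phi_1 c_1, so
  gamma(0) = (c_0 + phi_1 c_1) / (1 - phi_1^2) = (3.427216 + (-0.282)(0.352731)) / (1 - (-0.282)^2) = 3.327746 / 0.920476 = 3.615244.
  gamma(1) = phi_1 gamma(0) + c_1 = (-0.282)(3.615244) + (0.352731) = -0.666768.
Therefore gamma(1) = -0.6668 (to 4 decimal places).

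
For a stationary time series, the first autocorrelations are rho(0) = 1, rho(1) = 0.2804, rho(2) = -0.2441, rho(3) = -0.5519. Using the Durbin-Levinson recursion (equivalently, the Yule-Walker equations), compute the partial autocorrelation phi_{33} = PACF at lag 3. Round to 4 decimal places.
\phi_{33} = -0.4469

The PACF at lag k is phi_{kk}, the last component of the solution
to the Yule-Walker system G_k phi = r_k where
  (G_k)_{ij} = rho(|i - j|), (r_k)_i = rho(i), i,j = 1..k.
Equivalently, Durbin-Levinson gives phi_{kk} iteratively:
  phi_{11} = rho(1)
  phi_{kk} = [rho(k) - sum_{j=1..k-1} phi_{k-1,j} rho(k-j)]
            / [1 - sum_{j=1..k-1} phi_{k-1,j} rho(j)],
  phi_{k,j} = phi_{k-1,j} - phi_{kk} phi_{k-1,k-j},  j = 1..k-1.
Step k = 1:
  phi_11 = rho(1) = 0.2804.
Step k = 2:
  phi_22 = [rho(2) - phi_11 rho(1)] / [1 - phi_11 rho(1)] = [-0.2441 - (0.2804)(0.2804)] / [1 - (0.2804)(0.2804)]
         = -0.32272416 / 0.92137584 = -0.350263.
  Update: phi_21 = phi_11 - phi_22 phi_11 = 0.2804 - (-0.350263)(0.2804) = 0.378614.
Step k = 3:
  phi_33 = [rho(3) - phi_21 rho(2) - phi_22 rho(1)] / [1 - phi_21 rho(1) - phi_22 rho(2)]
    numerator   = -0.5519 - (0.378614)(-0.2441) - (-0.350263)(0.2804) = -0.36126653
    denominator = 1 - (0.378614)(0.2804) - (-0.350263)(-0.2441) = 0.8083374
  phi_33 = -0.36126653 / 0.8083374 = -0.4469.
Therefore phi_{33} = -0.4469.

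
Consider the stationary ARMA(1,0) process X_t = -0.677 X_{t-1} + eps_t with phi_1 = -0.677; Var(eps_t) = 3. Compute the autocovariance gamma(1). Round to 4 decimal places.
\gamma(1) = -3.7495

Multiply the model equation by X_{t-k} and take expectations. With theta_0 = psi_0 = 1 and psi_j the MA(infinity) weights, this gives
  gamma(k) - sum_i phi_i gamma(k-i) = c_k,
  c_k = sigma^2 * sum_{j=k..q} theta_j psi_{j-k}   (c_k = 0 for k > q),
using gamma(-m) = gamma(m).
Pure AR (q = 0): c_0 = sigma^2 = 3, c_k = 0 for k >= 1.
Equations for k = 0 and k = 1 (AR order 1):
  gamma(0) = phi_1 gamma(1) + c_0
  gamma(1) = phi_1 gamma(0) + c_1
Substituting the second into the first: gamma(0) (1 - phi_1^2) = c_0 + phi_1 c_1, so
  gamma(0) = c_0 / (1 - phi_1^2) = 3 / (1 - (-0.677)^2) = 3 / 0.541671 = 5.538417.
  gamma(1) = phi_1 gamma(0) = (-0.677)(5.538417) = -3.749508.
Therefore gamma(1) = -3.7495 (to 4 decimal places).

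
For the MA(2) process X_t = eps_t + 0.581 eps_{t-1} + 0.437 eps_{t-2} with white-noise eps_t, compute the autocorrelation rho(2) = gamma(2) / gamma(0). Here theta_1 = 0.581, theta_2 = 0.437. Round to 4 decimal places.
\rho(2) = 0.2859

For an MA(q) process with theta_0 = 1, the autocovariance is
  gamma(k) = sigma^2 * sum_{i=0..q-k} theta_i * theta_{i+k},
and rho(k) = gamma(k) / gamma(0). Sigma^2 cancels.
  numerator   = (1)*(0.437) = 0.437.
  denominator = (1)^2 + (0.581)^2 + (0.437)^2 = 1.52853.
  rho(2) = 0.437 / 1.52853 = 0.2859.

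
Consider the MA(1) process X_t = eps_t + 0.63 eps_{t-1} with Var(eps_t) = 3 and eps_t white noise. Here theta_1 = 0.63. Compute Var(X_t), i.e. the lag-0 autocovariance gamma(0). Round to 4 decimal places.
\gamma(0) = 4.1907

For an MA(q) process X_t = eps_t + sum_i theta_i eps_{t-i} with
Var(eps_t) = sigma^2, the variance is
  gamma(0) = sigma^2 * (1 + sum_i theta_i^2).
  sum_i theta_i^2 = (0.63)^2 = 0.3969.
  gamma(0) = 3 * (1 + 0.3969) = 3 * 1.3969 = 4.1907.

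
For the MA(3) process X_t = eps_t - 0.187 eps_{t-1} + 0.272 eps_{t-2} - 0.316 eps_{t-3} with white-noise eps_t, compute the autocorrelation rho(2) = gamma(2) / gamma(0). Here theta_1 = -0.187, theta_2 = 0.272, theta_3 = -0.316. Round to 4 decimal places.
\rho(2) = 0.2739

For an MA(q) process with theta_0 = 1, the autocovariance is
  gamma(k) = sigma^2 * sum_{i=0..q-k} theta_i * theta_{i+k},
and rho(k) = gamma(k) / gamma(0). Sigma^2 cancels.
  numerator   = (1)*(0.272) + (-0.187)*(-0.316) = 0.331092.
  denominator = (1)^2 + (-0.187)^2 + (0.272)^2 + (-0.316)^2 = 1.208809.
  rho(2) = 0.331092 / 1.208809 = 0.2739.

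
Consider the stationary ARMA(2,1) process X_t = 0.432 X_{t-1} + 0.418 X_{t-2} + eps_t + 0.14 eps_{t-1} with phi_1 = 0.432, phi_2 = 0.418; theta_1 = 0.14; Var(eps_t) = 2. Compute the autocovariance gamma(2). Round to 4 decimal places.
\gamma(2) = 5.1010

Multiply the model equation by X_{t-k} and take expectations. With theta_0 = psi_0 = 1 and psi_j the MA(infinity) weights, this gives
  gamma(k) - sum_i phi_i gamma(k-i) = c_k,
  c_k = sigma^2 * sum_{j=k..q} theta_j psi_{j-k}   (c_k = 0 for k > q),
using gamma(-m) = gamma(m).
psi-weights needed (psi_j = theta_j + sum_i phi_i psi_{j-i}):
  psi_1 = theta_1 + phi_1 = 0.14 + (0.432) = 0.572
Right-hand sides:
  c_0 = sigma^2 (1 + theta_1 psi_1) = 2 * (1 + (0.14)(0.572)) = 2 * 1.08008 = 2.16016
  c_1 = sigma^2 theta_1 = 2 * (0.14) = 0.28
  c_2 = 0
Equations for k = 0, 1, 2 (AR order 2, c_2 = 0):
  (E0) gamma(0) = phi_1 gamma(1) + phi_2 gamma(2) + c_0
  (E1) gamma(1) = phi_1 gamma(0) + phi_2 gamma(1) + c_1
  (E2) gamma(2) = phi_1 gamma(1) + phi_2 gamma(0)
From (E1): gamma(1) = A gamma(0) + B with
  A = phi_1 / (1 - phi_2) = 0.432 / 0.582 = 0.742268,   B = c_1 / (1 - phi_2) = 0.28 / 0.582 = 0.4811.
Insert (E2) into (E0): gamma(0) (1 - phi_2^2) = phi_1 (1 + phi_2) gamma(1) + c_0.
  phi_1 (1 + phi_2) = (0.432)(1.418) = 0.612576,   1 - phi_2^2 = 0.825276.
Replace gamma(1) by A gamma(0) + B and collect gamma(0):
  gamma(0) [0.825276 - (0.612576)(0.742268)] = (0.612576)(0.4811) + 2.16016
  gamma(0) * 0.37058 = 2.45487
  gamma(0) = 2.45487 / 0.37058 = 6.624392.
  gamma(1) = A gamma(0) + B = (0.742268)(6.624392) + (0.4811) = 5.398174.
  gamma(2) = phi_1 gamma(1) + phi_2 gamma(0) = (0.432)(5.398174) + (0.418)(6.624392) = 5.101007.
Therefore gamma(2) = 5.1010 (to 4 decimal places).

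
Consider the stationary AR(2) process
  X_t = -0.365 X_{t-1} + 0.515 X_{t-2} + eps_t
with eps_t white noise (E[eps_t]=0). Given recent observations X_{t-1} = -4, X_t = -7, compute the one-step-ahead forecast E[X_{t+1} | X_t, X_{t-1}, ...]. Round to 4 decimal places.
E[X_{t+1} \mid \mathcal F_t] = 0.4950

For an AR(p) model X_t = c + sum_i phi_i X_{t-i} + eps_t, the
one-step-ahead conditional mean is
  E[X_{t+1} | X_t, ...] = c + sum_i phi_i X_{t+1-i}.
Substitute known values:
  E[X_{t+1} | ...] = (-0.365) * (-7) + (0.515) * (-4)
                   = 0.4950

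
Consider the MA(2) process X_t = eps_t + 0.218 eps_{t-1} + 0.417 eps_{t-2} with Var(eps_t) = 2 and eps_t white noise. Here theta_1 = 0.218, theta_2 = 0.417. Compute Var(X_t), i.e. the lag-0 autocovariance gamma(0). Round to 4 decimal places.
\gamma(0) = 2.4428

For an MA(q) process X_t = eps_t + sum_i theta_i eps_{t-i} with
Var(eps_t) = sigma^2, the variance is
  gamma(0) = sigma^2 * (1 + sum_i theta_i^2).
  sum_i theta_i^2 = (0.218)^2 + (0.417)^2 = 0.047524 + 0.173889 = 0.221413.
  gamma(0) = 2 * (1 + 0.221413) = 2 * 1.221413 = 2.442826, which rounds to 2.4428.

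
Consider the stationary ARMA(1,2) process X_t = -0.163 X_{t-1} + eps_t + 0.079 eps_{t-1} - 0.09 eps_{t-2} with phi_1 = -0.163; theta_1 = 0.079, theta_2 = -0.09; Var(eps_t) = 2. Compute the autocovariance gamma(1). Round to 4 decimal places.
\gamma(1) = -0.1571

Multiply the model equation by X_{t-k} and take expectations. With theta_0 = psi_0 = 1 and psi_j the MA(infinity) weights, this gives
  gamma(k) - sum_i phi_i gamma(k-i) = c_k,
  c_k = sigma^2 * sum_{j=k..q} theta_j psi_{j-k}   (c_k = 0 for k > q),
using gamma(-m) = gamma(m).
psi-weights needed (psi_j = theta_j + sum_i phi_i psi_{j-i}):
  psi_1 = theta_1 + phi_1 = 0.079 + (-0.163) = -0.084
  psi_2 = theta_2 + phi_1 psi_1 = -0.09 + (-0.163)(-0.084) = -0.076308
Right-hand sides:
  c_0 = sigma^2 (1 + theta_1 psi_1 + theta_2 psi_2) = 2 * (1 + (0.079)(-0.084) + (-0.09)(-0.076308)) = 2 * 1.000232 = 2.000463
  c_1 = sigma^2 (theta_1 + theta_2 psi_1) = 2 * (0.079 + (-0.09)(-0.084)) = 0.17312
  c_2 = sigma^2 theta_2 = 2 * (-0.09) = -0.18
Equations for k = 0 and k = 1 (AR order 1):
  gamma(0) = phi_1 gamma(1) + c_0
  gamma(1) = phi_1 gamma(0) + c_1
Substituting the second into the first: gamma(0) (1 - phi_1^2) = c_0 + phi_1 c_1, so
  gamma(0) = (c_0 + phi_1 c_1) / (1 - phi_1^2) = (2.000463 + (-0.163)(0.17312)) / (1 - (-0.163)^2) = 1.972245 / 0.973431 = 2.026076.
  gamma(1) = phi_1 gamma(0) + c_1 = (-0.163)(2.026076) + (0.17312) = -0.15713.
Therefore gamma(1) = -0.1571 (to 4 decimal places).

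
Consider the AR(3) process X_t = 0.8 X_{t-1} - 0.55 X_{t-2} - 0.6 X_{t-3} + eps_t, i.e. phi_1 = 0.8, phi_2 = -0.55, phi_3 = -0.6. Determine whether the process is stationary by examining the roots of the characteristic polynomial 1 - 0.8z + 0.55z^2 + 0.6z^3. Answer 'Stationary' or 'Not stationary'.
\text{Not stationary}

The AR(p) characteristic polynomial is P(z) = 1 - 0.8z + 0.55z^2 + 0.6z^3.
Stationarity requires all roots to lie outside the unit circle, i.e. |z| > 1 for every root.
Degree 3: look for a simple real root z0 first, then factor out (1 - z/z0) and solve the remaining quadratic.
Testing z0 = -2: P(-2) = 1 + (-0.8)(-2) + (0.55)(-2)^2 + (0.6)(-2)^3
  = 1 + (1.6) + (2.2) + (-4.8) = 0.  So z_0 = -2 is a root, |z_0| = 2.
Divide out the factor (1 + 0.5 z) = (1 - z/z0) (since 1/z0 = -0.5):
  P(z) = (1 + 0.5 z)(1 + (-1.3) z + (1.2) z^2)
  [check: z-coef -1.3 - (-0.5) = -0.8; z^2-coef 1.2 - (-0.5)(-1.3) = 0.55; z^3-coef -(-0.5)(1.2) = 0.6.]
Remaining roots from the quadratic factor 1 + (-1.3) z + (1.2) z^2:
  Set 1 + (-1.3) z + (1.2) z^2 = 0, i.e. a z^2 + b z + c = 0 with a = 1.2, b = -1.3, c = 1.
  Discriminant D = b^2 - 4ac = (-1.3)^2 - 4*(1.2)*1 = 1.69 - (4.8) = -3.11.
  D < 0, so the roots are the complex-conjugate pair z = (-b +/- i sqrt(-D)) / (2a) = 0.5417 +/- 0.7348i.
  For a conjugate pair |z|^2 = z * conj(z) = (product of roots) = c/a = 1/(1.2) = 0.833333, so |z| = sqrt(0.833333) = 0.9129 for both roots.
Moduli of all roots: 2.0000, 0.9129, 0.9129.
All moduli strictly greater than 1? No.
Verdict: Not stationary.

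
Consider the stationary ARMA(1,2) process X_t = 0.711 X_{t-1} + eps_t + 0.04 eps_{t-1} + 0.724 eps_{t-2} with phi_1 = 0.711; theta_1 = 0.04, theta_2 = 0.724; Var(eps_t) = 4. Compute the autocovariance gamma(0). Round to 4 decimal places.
\gamma(0) = 19.0571

Multiply the model equation by X_{t-k} and take expectations. With theta_0 = psi_0 = 1 and psi_j the MA(infinity) weights, this gives
  gamma(k) - sum_i phi_i gamma(k-i) = c_k,
  c_k = sigma^2 * sum_{j=k..q} theta_j psi_{j-k}   (c_k = 0 for k > q),
using gamma(-m) = gamma(m).
psi-weights needed (psi_j = theta_j + sum_i phi_i psi_{j-i}):
  psi_1 = theta_1 + phi_1 = 0.04 + (0.711) = 0.751
  psi_2 = theta_2 + phi_1 psi_1 = 0.724 + (0.711)(0.751) = 1.257961
Right-hand sides:
  c_0 = sigma^2 (1 + theta_1 psi_1 + theta_2 psi_2) = 4 * (1 + (0.04)(0.751) + (0.724)(1.257961)) = 4 * 1.940804 = 7.763215
  c_1 = sigma^2 (theta_1 + theta_2 psi_1) = 4 * (0.04 + (0.724)(0.751)) = 2.334896
  c_2 = sigma^2 theta_2 = 4 * (0.724) = 2.896
Equations for k = 0 and k = 1 (AR order 1):
  gamma(0) = phi_1 gamma(1) + c_0
  gamma(1) = phi_1 gamma(0) + c_1
Substituting the second into the first: gamma(0) (1 - phi_1^2) = c_0 + phi_1 c_1, so
  gamma(0) = (c_0 + phi_1 c_1) / (1 - phi_1^2) = (7.763215 + (0.711)(2.334896)) / (1 - (0.711)^2) = 9.423326 / 0.494479 = 19.057081.
Therefore gamma(0) = 19.0571 (to 4 decimal places).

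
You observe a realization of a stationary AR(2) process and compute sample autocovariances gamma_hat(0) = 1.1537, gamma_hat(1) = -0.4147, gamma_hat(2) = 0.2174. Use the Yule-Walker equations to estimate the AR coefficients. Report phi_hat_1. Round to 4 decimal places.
\hat\phi_{1} = -0.3350

The Yule-Walker equations for an AR(p) process read, in matrix form,
  Gamma_p phi = r_p,   with   (Gamma_p)_{ij} = gamma(|i - j|),
                       (r_p)_i = gamma(i),   i,j = 1..p.
Substitute the sample gammas (Toeplitz matrix and right-hand side of size 2):
  Gamma_p = [[1.1537, -0.4147], [-0.4147, 1.1537]]
  r_p     = [-0.4147, 0.2174]
Written out:
  1.1537 phi_1 - 0.4147 phi_2 = -0.4147
  -0.4147 phi_1 + 1.1537 phi_2 = 0.2174
Solve by Cramer's rule:
  det = gamma(0)^2 - gamma(1)^2 = (1.1537)^2 - (-0.4147)^2 = 1.33102369 - 0.17197609 = 1.1590476
  phi_hat_1 = [gamma(1) gamma(0) - gamma(1) gamma(2)] / det = [(-0.4147)(1.1537) - (-0.4147)(0.2174)] / 1.1590476 = -0.38828361 / 1.1590476 = -0.335
  phi_hat_2 = [gamma(0) gamma(2) - gamma(1)^2] / det = [(1.1537)(0.2174) - (-0.4147)^2] / 1.1590476 = 0.07883829 / 1.1590476 = 0.068
So phi_hat = [-0.3350, 0.0680].
Therefore phi_hat_1 = -0.3350.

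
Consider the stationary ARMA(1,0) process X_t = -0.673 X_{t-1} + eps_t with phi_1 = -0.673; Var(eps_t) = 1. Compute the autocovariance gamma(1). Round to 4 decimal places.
\gamma(1) = -1.2302

Multiply the model equation by X_{t-k} and take expectations. With theta_0 = psi_0 = 1 and psi_j the MA(infinity) weights, this gives
  gamma(k) - sum_i phi_i gamma(k-i) = c_k,
  c_k = sigma^2 * sum_{j=k..q} theta_j psi_{j-k}   (c_k = 0 for k > q),
using gamma(-m) = gamma(m).
Pure AR (q = 0): c_0 = sigma^2 = 1, c_k = 0 for k >= 1.
Equations for k = 0 and k = 1 (AR order 1):
  gamma(0) = phi_1 gamma(1) + c_0
  gamma(1) = phi_1 gamma(0) + c_1
Substituting the second into the first: gamma(0) (1 - phi_1^2) = c_0 + phi_1 c_1, so
  gamma(0) = c_0 / (1 - phi_1^2) = 1 / (1 - (-0.673)^2) = 1 / 0.547071 = 1.827916.
  gamma(1) = phi_1 gamma(0) = (-0.673)(1.827916) = -1.230188.
Therefore gamma(1) = -1.2302 (to 4 decimal places).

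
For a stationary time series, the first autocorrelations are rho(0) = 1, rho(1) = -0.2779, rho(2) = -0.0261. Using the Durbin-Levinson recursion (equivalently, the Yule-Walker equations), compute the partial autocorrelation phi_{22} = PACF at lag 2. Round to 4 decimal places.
\phi_{22} = -0.1120

The PACF at lag k is phi_{kk}, the last component of the solution
to the Yule-Walker system G_k phi = r_k where
  (G_k)_{ij} = rho(|i - j|), (r_k)_i = rho(i), i,j = 1..k.
Equivalently, Durbin-Levinson gives phi_{kk} iteratively:
  phi_{11} = rho(1)
  phi_{kk} = [rho(k) - sum_{j=1..k-1} phi_{k-1,j} rho(k-j)]
            / [1 - sum_{j=1..k-1} phi_{k-1,j} rho(j)],
  phi_{k,j} = phi_{k-1,j} - phi_{kk} phi_{k-1,k-j},  j = 1..k-1.
Step k = 1:
  phi_11 = rho(1) = -0.2779.
Step k = 2:
  phi_22 = [rho(2) - phi_11 rho(1)] / [1 - phi_11 rho(1)] = [-0.0261 - (-0.2779)(-0.2779)] / [1 - (-0.2779)(-0.2779)]
         = -0.10332841 / 0.92277159 = -0.112.
Therefore phi_{22} = -0.1120.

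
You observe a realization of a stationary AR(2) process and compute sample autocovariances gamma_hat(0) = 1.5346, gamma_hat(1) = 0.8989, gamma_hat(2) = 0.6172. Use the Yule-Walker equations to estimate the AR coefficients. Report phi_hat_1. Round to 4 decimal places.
\hat\phi_{1} = 0.5331

The Yule-Walker equations for an AR(p) process read, in matrix form,
  Gamma_p phi = r_p,   with   (Gamma_p)_{ij} = gamma(|i - j|),
                       (r_p)_i = gamma(i),   i,j = 1..p.
Substitute the sample gammas (Toeplitz matrix and right-hand side of size 2):
  Gamma_p = [[1.5346, 0.8989], [0.8989, 1.5346]]
  r_p     = [0.8989, 0.6172]
Written out:
  1.5346 phi_1 + 0.8989 phi_2 = 0.8989
  0.8989 phi_1 + 1.5346 phi_2 = 0.6172
Solve by Cramer's rule:
  det = gamma(0)^2 - gamma(1)^2 = (1.5346)^2 - (0.8989)^2 = 2.35499716 - 0.80802121 = 1.54697595
  phi_hat_1 = [gamma(1) gamma(0) - gamma(1) gamma(2)] / det = [(0.8989)(1.5346) - (0.8989)(0.6172)] / 1.54697595 = 0.82465086 / 1.54697595 = 0.5331
  phi_hat_2 = [gamma(0) gamma(2) - gamma(1)^2] / det = [(1.5346)(0.6172) - (0.8989)^2] / 1.54697595 = 0.13913391 / 1.54697595 = 0.0899
So phi_hat = [0.5331, 0.0899].
Therefore phi_hat_1 = 0.5331.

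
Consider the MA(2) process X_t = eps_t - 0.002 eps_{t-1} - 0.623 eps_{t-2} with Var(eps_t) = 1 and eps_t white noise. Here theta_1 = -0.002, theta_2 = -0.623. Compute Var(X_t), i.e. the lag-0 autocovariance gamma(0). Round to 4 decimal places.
\gamma(0) = 1.3881

For an MA(q) process X_t = eps_t + sum_i theta_i eps_{t-i} with
Var(eps_t) = sigma^2, the variance is
  gamma(0) = sigma^2 * (1 + sum_i theta_i^2).
  sum_i theta_i^2 = (-0.002)^2 + (-0.623)^2 = 0.000004 + 0.388129 = 0.388133.
  gamma(0) = 1 * (1 + 0.388133) = 1 * 1.388133 = 1.388133, which rounds to 1.3881.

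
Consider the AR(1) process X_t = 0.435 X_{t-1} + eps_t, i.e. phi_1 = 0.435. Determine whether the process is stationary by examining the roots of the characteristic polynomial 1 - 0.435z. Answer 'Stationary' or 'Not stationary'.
\text{Stationary}

The AR(p) characteristic polynomial is P(z) = 1 - 0.435z.
Stationarity requires all roots to lie outside the unit circle, i.e. |z| > 1 for every root.
This is linear in z: 1 + (-0.435) z = 0  =>  z = -1/(-0.435) = 2.298851,  |z| = 2.298851.
Moduli of all roots: 2.2989.
All moduli strictly greater than 1? Yes.
Verdict: Stationary.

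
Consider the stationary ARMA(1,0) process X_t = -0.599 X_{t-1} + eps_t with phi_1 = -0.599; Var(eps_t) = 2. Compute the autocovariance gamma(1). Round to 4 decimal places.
\gamma(1) = -1.8684

Multiply the model equation by X_{t-k} and take expectations. With theta_0 = psi_0 = 1 and psi_j the MA(infinity) weights, this gives
  gamma(k) - sum_i phi_i gamma(k-i) = c_k,
  c_k = sigma^2 * sum_{j=k..q} theta_j psi_{j-k}   (c_k = 0 for k > q),
using gamma(-m) = gamma(m).
Pure AR (q = 0): c_0 = sigma^2 = 2, c_k = 0 for k >= 1.
Equations for k = 0 and k = 1 (AR order 1):
  gamma(0) = phi_1 gamma(1) + c_0
  gamma(1) = phi_1 gamma(0) + c_1
Substituting the second into the first: gamma(0) (1 - phi_1^2) = c_0 + phi_1 c_1, so
  gamma(0) = c_0 / (1 - phi_1^2) = 2 / (1 - (-0.599)^2) = 2 / 0.641199 = 3.119156.
  gamma(1) = phi_1 gamma(0) = (-0.599)(3.119156) = -1.868375.
Therefore gamma(1) = -1.8684 (to 4 decimal places).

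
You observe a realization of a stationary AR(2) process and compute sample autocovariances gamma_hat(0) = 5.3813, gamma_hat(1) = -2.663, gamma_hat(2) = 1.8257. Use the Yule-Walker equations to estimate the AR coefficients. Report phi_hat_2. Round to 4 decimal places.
\hat\phi_{2} = 0.1250

The Yule-Walker equations for an AR(p) process read, in matrix form,
  Gamma_p phi = r_p,   with   (Gamma_p)_{ij} = gamma(|i - j|),
                       (r_p)_i = gamma(i),   i,j = 1..p.
Substitute the sample gammas (Toeplitz matrix and right-hand side of size 2):
  Gamma_p = [[5.3813, -2.663], [-2.663, 5.3813]]
  r_p     = [-2.663, 1.8257]
Written out:
  5.3813 phi_1 - 2.663 phi_2 = -2.663
  -2.663 phi_1 + 5.3813 phi_2 = 1.8257
Solve by Cramer's rule:
  det = gamma(0)^2 - gamma(1)^2 = (5.3813)^2 - (-2.663)^2 = 28.95838969 - 7.091569 = 21.86682069
  phi_hat_1 = [gamma(1) gamma(0) - gamma(1) gamma(2)] / det = [(-2.663)(5.3813) - (-2.663)(1.8257)] / 21.86682069 = -9.4685628 / 21.86682069 = -0.433
  phi_hat_2 = [gamma(0) gamma(2) - gamma(1)^2] / det = [(5.3813)(1.8257) - (-2.663)^2] / 21.86682069 = 2.73307041 / 21.86682069 = 0.125
So phi_hat = [-0.4330, 0.1250].
Therefore phi_hat_2 = 0.1250.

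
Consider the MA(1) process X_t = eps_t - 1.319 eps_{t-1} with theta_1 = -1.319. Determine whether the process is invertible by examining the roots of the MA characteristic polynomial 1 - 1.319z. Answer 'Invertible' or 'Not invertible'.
\text{Not invertible}

The MA(q) characteristic polynomial is P(z) = 1 - 1.319z.
Invertibility requires all roots to lie outside the unit circle, i.e. |z| > 1 for every root.
This is linear in z: 1 + (-1.319) z = 0  =>  z = -1/(-1.319) = 0.75815,  |z| = 0.75815.
Moduli of all roots: 0.7582.
All moduli strictly greater than 1? No.
Verdict: Not invertible.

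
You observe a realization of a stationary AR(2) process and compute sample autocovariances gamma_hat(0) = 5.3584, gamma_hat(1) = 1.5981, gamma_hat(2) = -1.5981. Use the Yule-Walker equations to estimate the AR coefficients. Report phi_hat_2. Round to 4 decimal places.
\hat\phi_{2} = -0.4250

The Yule-Walker equations for an AR(p) process read, in matrix form,
  Gamma_p phi = r_p,   with   (Gamma_p)_{ij} = gamma(|i - j|),
                       (r_p)_i = gamma(i),   i,j = 1..p.
Substitute the sample gammas (Toeplitz matrix and right-hand side of size 2):
  Gamma_p = [[5.3584, 1.5981], [1.5981, 5.3584]]
  r_p     = [1.5981, -1.5981]
Written out:
  5.3584 phi_1 + 1.5981 phi_2 = 1.5981
  1.5981 phi_1 + 5.3584 phi_2 = -1.5981
Solve by Cramer's rule:
  det = gamma(0)^2 - gamma(1)^2 = (5.3584)^2 - (1.5981)^2 = 28.71245056 - 2.55392361 = 26.15852695
  phi_hat_1 = [gamma(1) gamma(0) - gamma(1) gamma(2)] / det = [(1.5981)(5.3584) - (1.5981)(-1.5981)] / 26.15852695 = 11.11718265 / 26.15852695 = 0.425
  phi_hat_2 = [gamma(0) gamma(2) - gamma(1)^2] / det = [(5.3584)(-1.5981) - (1.5981)^2] / 26.15852695 = -11.11718265 / 26.15852695 = -0.425
So phi_hat = [0.4250, -0.4250].
Therefore phi_hat_2 = -0.4250.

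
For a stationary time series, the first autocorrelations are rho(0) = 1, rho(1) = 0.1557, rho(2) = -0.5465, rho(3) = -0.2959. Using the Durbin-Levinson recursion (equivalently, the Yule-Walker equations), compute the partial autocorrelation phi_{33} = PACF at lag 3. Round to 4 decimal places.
\phi_{33} = -0.1090

The PACF at lag k is phi_{kk}, the last component of the solution
to the Yule-Walker system G_k phi = r_k where
  (G_k)_{ij} = rho(|i - j|), (r_k)_i = rho(i), i,j = 1..k.
Equivalently, Durbin-Levinson gives phi_{kk} iteratively:
  phi_{11} = rho(1)
  phi_{kk} = [rho(k) - sum_{j=1..k-1} phi_{k-1,j} rho(k-j)]
            / [1 - sum_{j=1..k-1} phi_{k-1,j} rho(j)],
  phi_{k,j} = phi_{k-1,j} - phi_{kk} phi_{k-1,k-j},  j = 1..k-1.
Step k = 1:
  phi_11 = rho(1) = 0.1557.
Step k = 2:
  phi_22 = [rho(2) - phi_11 rho(1)] / [1 - phi_11 rho(1)] = [-0.5465 - (0.1557)(0.1557)] / [1 - (0.1557)(0.1557)]
         = -0.57074249 / 0.97575751 = -0.584922.
  Update: phi_21 = phi_11 - phi_22 phi_11 = 0.1557 - (-0.584922)(0.1557) = 0.246772.
Step k = 3:
  phi_33 = [rho(3) - phi_21 rho(2) - phi_22 rho(1)] / [1 - phi_21 rho(1) - phi_22 rho(2)]
    numerator   = -0.2959 - (0.246772)(-0.5465) - (-0.584922)(0.1557) = -0.06996644
    denominator = 1 - (0.246772)(0.1557) - (-0.584922)(-0.5465) = 0.6419174
  phi_33 = -0.06996644 / 0.6419174 = -0.109.
Therefore phi_{33} = -0.1090.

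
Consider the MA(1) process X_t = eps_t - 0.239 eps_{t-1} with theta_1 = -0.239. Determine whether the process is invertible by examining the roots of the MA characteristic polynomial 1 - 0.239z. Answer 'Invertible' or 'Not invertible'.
\text{Invertible}

The MA(q) characteristic polynomial is P(z) = 1 - 0.239z.
Invertibility requires all roots to lie outside the unit circle, i.e. |z| > 1 for every root.
This is linear in z: 1 + (-0.239) z = 0  =>  z = -1/(-0.239) = 4.1841,  |z| = 4.1841.
Moduli of all roots: 4.1841.
All moduli strictly greater than 1? Yes.
Verdict: Invertible.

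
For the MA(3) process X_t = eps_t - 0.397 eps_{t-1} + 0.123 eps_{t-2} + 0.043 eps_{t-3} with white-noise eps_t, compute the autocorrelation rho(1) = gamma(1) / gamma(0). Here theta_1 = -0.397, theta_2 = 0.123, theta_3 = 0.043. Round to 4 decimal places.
\rho(1) = -0.3751

For an MA(q) process with theta_0 = 1, the autocovariance is
  gamma(k) = sigma^2 * sum_{i=0..q-k} theta_i * theta_{i+k},
and rho(k) = gamma(k) / gamma(0). Sigma^2 cancels.
  numerator   = (1)*(-0.397) + (-0.397)*(0.123) + (0.123)*(0.043) = -0.440542.
  denominator = (1)^2 + (-0.397)^2 + (0.123)^2 + (0.043)^2 = 1.174587.
  rho(1) = -0.440542 / 1.174587 = -0.3751.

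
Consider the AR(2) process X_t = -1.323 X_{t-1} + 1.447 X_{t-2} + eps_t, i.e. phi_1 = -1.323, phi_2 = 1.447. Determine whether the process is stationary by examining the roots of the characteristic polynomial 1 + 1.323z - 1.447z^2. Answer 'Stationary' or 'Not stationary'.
\text{Not stationary}

The AR(p) characteristic polynomial is P(z) = 1 + 1.323z - 1.447z^2.
Stationarity requires all roots to lie outside the unit circle, i.e. |z| > 1 for every root.
Set 1 + (1.323) z + (-1.447) z^2 = 0, i.e. a z^2 + b z + c = 0 with a = -1.447, b = 1.323, c = 1.
Discriminant D = b^2 - 4ac = (1.323)^2 - 4*(-1.447)*1 = 1.750329 - (-5.788) = 7.538329.
D >= 0, so the roots are real: z = (-b +/- sqrt(D)) / (2a) = (-1.323 +/- 2.745602) / (-2.894).
  z_1 = (-1.323 + 2.745602) / (-2.894) = -0.4916,   |z_1| = 0.4916.
  z_2 = (-1.323 - 2.745602) / (-2.894) = 1.4059,   |z_2| = 1.4059.
Moduli of all roots: 0.4916, 1.4059.
All moduli strictly greater than 1? No.
Verdict: Not stationary.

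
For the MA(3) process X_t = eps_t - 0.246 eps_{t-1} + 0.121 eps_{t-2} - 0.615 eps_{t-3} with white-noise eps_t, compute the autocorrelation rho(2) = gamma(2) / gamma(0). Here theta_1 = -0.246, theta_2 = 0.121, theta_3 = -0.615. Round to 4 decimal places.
\rho(2) = 0.1873

For an MA(q) process with theta_0 = 1, the autocovariance is
  gamma(k) = sigma^2 * sum_{i=0..q-k} theta_i * theta_{i+k},
and rho(k) = gamma(k) / gamma(0). Sigma^2 cancels.
  numerator   = (1)*(0.121) + (-0.246)*(-0.615) = 0.27229.
  denominator = (1)^2 + (-0.246)^2 + (0.121)^2 + (-0.615)^2 = 1.453382.
  rho(2) = 0.27229 / 1.453382 = 0.1873.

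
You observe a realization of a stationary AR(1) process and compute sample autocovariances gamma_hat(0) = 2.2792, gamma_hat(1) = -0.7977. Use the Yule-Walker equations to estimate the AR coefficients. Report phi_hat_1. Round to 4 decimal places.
\hat\phi_{1} = -0.3500

The Yule-Walker equations for an AR(p) process read, in matrix form,
  Gamma_p phi = r_p,   with   (Gamma_p)_{ij} = gamma(|i - j|),
                       (r_p)_i = gamma(i),   i,j = 1..p.
Substitute the sample gammas (Toeplitz matrix and right-hand side of size 1):
  Gamma_p = [[2.2792]]
  r_p     = [-0.7977]
With p = 1 this is the single equation gamma(0) phi_1 = gamma(1):
  phi_hat_1 = gamma(1) / gamma(0) = -0.7977 / 2.2792 = -0.3500.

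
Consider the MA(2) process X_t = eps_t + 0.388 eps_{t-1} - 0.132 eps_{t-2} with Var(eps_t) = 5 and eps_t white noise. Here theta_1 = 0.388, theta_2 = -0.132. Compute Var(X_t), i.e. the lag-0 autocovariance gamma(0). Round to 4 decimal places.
\gamma(0) = 5.8398

For an MA(q) process X_t = eps_t + sum_i theta_i eps_{t-i} with
Var(eps_t) = sigma^2, the variance is
  gamma(0) = sigma^2 * (1 + sum_i theta_i^2).
  sum_i theta_i^2 = (0.388)^2 + (-0.132)^2 = 0.150544 + 0.017424 = 0.167968.
  gamma(0) = 5 * (1 + 0.167968) = 5 * 1.167968 = 5.83984, which rounds to 5.8398.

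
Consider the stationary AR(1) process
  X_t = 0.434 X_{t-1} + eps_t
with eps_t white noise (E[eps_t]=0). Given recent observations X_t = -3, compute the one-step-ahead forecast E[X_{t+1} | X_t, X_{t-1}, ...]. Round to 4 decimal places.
E[X_{t+1} \mid \mathcal F_t] = -1.3020

For an AR(p) model X_t = c + sum_i phi_i X_{t-i} + eps_t, the
one-step-ahead conditional mean is
  E[X_{t+1} | X_t, ...] = c + sum_i phi_i X_{t+1-i}.
Substitute known values:
  E[X_{t+1} | ...] = (0.434) * (-3)
                   = -1.3020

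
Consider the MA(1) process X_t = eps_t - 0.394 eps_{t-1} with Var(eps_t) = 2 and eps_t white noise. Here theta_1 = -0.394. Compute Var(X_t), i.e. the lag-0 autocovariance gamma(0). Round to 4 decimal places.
\gamma(0) = 2.3105

For an MA(q) process X_t = eps_t + sum_i theta_i eps_{t-i} with
Var(eps_t) = sigma^2, the variance is
  gamma(0) = sigma^2 * (1 + sum_i theta_i^2).
  sum_i theta_i^2 = (-0.394)^2 = 0.155236.
  gamma(0) = 2 * (1 + 0.155236) = 2 * 1.155236 = 2.310472, which rounds to 2.3105.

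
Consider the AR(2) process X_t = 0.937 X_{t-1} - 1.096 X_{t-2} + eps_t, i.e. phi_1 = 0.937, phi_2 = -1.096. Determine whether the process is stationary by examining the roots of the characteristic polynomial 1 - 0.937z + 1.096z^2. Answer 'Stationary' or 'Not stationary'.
\text{Not stationary}

The AR(p) characteristic polynomial is P(z) = 1 - 0.937z + 1.096z^2.
Stationarity requires all roots to lie outside the unit circle, i.e. |z| > 1 for every root.
Set 1 + (-0.937) z + (1.096) z^2 = 0, i.e. a z^2 + b z + c = 0 with a = 1.096, b = -0.937, c = 1.
Discriminant D = b^2 - 4ac = (-0.937)^2 - 4*(1.096)*1 = 0.877969 - (4.384) = -3.506031.
D < 0, so the roots are the complex-conjugate pair z = (-b +/- i sqrt(-D)) / (2a) = 0.4275 +/- 0.8542i.
For a conjugate pair |z|^2 = z * conj(z) = (product of roots) = c/a = 1/(1.096) = 0.912409, so |z| = sqrt(0.912409) = 0.9552 for both roots.
Moduli of all roots: 0.9552, 0.9552.
All moduli strictly greater than 1? No.
Verdict: Not stationary.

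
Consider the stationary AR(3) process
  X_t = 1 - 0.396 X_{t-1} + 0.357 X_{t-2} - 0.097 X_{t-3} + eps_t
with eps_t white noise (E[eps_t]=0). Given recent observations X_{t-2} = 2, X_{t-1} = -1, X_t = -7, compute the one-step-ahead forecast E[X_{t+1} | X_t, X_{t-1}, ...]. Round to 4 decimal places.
E[X_{t+1} \mid \mathcal F_t] = 3.2210

For an AR(p) model X_t = c + sum_i phi_i X_{t-i} + eps_t, the
one-step-ahead conditional mean is
  E[X_{t+1} | X_t, ...] = c + sum_i phi_i X_{t+1-i}.
Substitute known values:
  E[X_{t+1} | ...] = 1 + (-0.396) * (-7) + (0.357) * (-1) + (-0.097) * (2)
                   = 3.2210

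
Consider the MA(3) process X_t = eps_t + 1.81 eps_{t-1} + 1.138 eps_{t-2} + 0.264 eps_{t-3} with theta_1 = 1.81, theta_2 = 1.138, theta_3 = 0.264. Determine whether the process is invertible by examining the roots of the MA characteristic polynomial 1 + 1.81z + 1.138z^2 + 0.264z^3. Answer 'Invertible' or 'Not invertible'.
\text{Invertible}

The MA(q) characteristic polynomial is P(z) = 1 + 1.81z + 1.138z^2 + 0.264z^3.
Invertibility requires all roots to lie outside the unit circle, i.e. |z| > 1 for every root.
Degree 3: look for a simple real root z0 first, then factor out (1 - z/z0) and solve the remaining quadratic.
Testing z0 = -1.25: P(-1.25) = 1 + (1.81)(-1.25) + (1.138)(-1.25)^2 + (0.264)(-1.25)^3
  = 1 + (-2.2625) + (1.778125) + (-0.515625) = 0.  So z_0 = -1.25 is a root, |z_0| = 1.25.
Divide out the factor (1 + 0.8 z) = (1 - z/z0) (since 1/z0 = -0.8):
  P(z) = (1 + 0.8 z)(1 + (1.01) z + (0.33) z^2)
  [check: z-coef 1.01 - (-0.8) = 1.81; z^2-coef 0.33 - (-0.8)(1.01) = 1.138; z^3-coef -(-0.8)(0.33) = 0.264.]
Remaining roots from the quadratic factor 1 + (1.01) z + (0.33) z^2:
  Set 1 + (1.01) z + (0.33) z^2 = 0, i.e. a z^2 + b z + c = 0 with a = 0.33, b = 1.01, c = 1.
  Discriminant D = b^2 - 4ac = (1.01)^2 - 4*(0.33)*1 = 1.0201 - (1.32) = -0.2999.
  D < 0, so the roots are the complex-conjugate pair z = (-b +/- i sqrt(-D)) / (2a) = -1.5303 +/- 0.8297i.
  For a conjugate pair |z|^2 = z * conj(z) = (product of roots) = c/a = 1/(0.33) = 3.030303, so |z| = sqrt(3.030303) = 1.7408 for both roots.
Moduli of all roots: 1.2500, 1.7408, 1.7408.
All moduli strictly greater than 1? Yes.
Verdict: Invertible.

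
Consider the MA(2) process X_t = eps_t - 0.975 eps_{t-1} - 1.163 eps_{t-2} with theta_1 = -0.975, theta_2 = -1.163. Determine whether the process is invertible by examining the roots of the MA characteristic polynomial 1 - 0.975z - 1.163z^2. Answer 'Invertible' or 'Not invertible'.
\text{Not invertible}

The MA(q) characteristic polynomial is P(z) = 1 - 0.975z - 1.163z^2.
Invertibility requires all roots to lie outside the unit circle, i.e. |z| > 1 for every root.
Set 1 + (-0.975) z + (-1.163) z^2 = 0, i.e. a z^2 + b z + c = 0 with a = -1.163, b = -0.975, c = 1.
Discriminant D = b^2 - 4ac = (-0.975)^2 - 4*(-1.163)*1 = 0.950625 - (-4.652) = 5.602625.
D >= 0, so the roots are real: z = (-b +/- sqrt(D)) / (2a) = (0.975 +/- 2.366986) / (-2.326).
  z_1 = (0.975 + 2.366986) / (-2.326) = -1.4368,   |z_1| = 1.4368.
  z_2 = (0.975 - 2.366986) / (-2.326) = 0.5984,   |z_2| = 0.5984.
Moduli of all roots: 1.4368, 0.5984.
All moduli strictly greater than 1? No.
Verdict: Not invertible.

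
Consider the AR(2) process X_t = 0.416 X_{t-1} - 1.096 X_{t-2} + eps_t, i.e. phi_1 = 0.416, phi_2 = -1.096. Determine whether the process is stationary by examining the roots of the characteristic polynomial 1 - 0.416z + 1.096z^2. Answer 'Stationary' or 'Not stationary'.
\text{Not stationary}

The AR(p) characteristic polynomial is P(z) = 1 - 0.416z + 1.096z^2.
Stationarity requires all roots to lie outside the unit circle, i.e. |z| > 1 for every root.
Set 1 + (-0.416) z + (1.096) z^2 = 0, i.e. a z^2 + b z + c = 0 with a = 1.096, b = -0.416, c = 1.
Discriminant D = b^2 - 4ac = (-0.416)^2 - 4*(1.096)*1 = 0.173056 - (4.384) = -4.210944.
D < 0, so the roots are the complex-conjugate pair z = (-b +/- i sqrt(-D)) / (2a) = 0.1898 +/- 0.9362i.
For a conjugate pair |z|^2 = z * conj(z) = (product of roots) = c/a = 1/(1.096) = 0.912409, so |z| = sqrt(0.912409) = 0.9552 for both roots.
Moduli of all roots: 0.9552, 0.9552.
All moduli strictly greater than 1? No.
Verdict: Not stationary.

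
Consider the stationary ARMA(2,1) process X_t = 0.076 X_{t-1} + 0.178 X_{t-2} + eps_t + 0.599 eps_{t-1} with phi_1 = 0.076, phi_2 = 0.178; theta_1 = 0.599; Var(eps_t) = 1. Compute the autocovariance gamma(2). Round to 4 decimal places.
\gamma(2) = 0.3386

Multiply the model equation by X_{t-k} and take expectations. With theta_0 = psi_0 = 1 and psi_j the MA(infinity) weights, this gives
  gamma(k) - sum_i phi_i gamma(k-i) = c_k,
  c_k = sigma^2 * sum_{j=k..q} theta_j psi_{j-k}   (c_k = 0 for k > q),
using gamma(-m) = gamma(m).
psi-weights needed (psi_j = theta_j + sum_i phi_i psi_{j-i}):
  psi_1 = theta_1 + phi_1 = 0.599 + (0.076) = 0.675
Right-hand sides:
  c_0 = sigma^2 (1 + theta_1 psi_1) = 1 * (1 + (0.599)(0.675)) = 1 * 1.404325 = 1.404325
  c_1 = sigma^2 theta_1 = 1 * (0.599) = 0.599
  c_2 = 0
Equations for k = 0, 1, 2 (AR order 2, c_2 = 0):
  (E0) gamma(0) = phi_1 gamma(1) + phi_2 gamma(2) + c_0
  (E1) gamma(1) = phi_1 gamma(0) + phi_2 gamma(1) + c_1
  (E2) gamma(2) = phi_1 gamma(1) + phi_2 gamma(0)
From (E1): gamma(1) = A gamma(0) + B with
  A = phi_1 / (1 - phi_2) = 0.076 / 0.822 = 0.092457,   B = c_1 / (1 - phi_2) = 0.599 / 0.822 = 0.72871.
Insert (E2) into (E0): gamma(0) (1 - phi_2^2) = phi_1 (1 + phi_2) gamma(1) + c_0.
  phi_1 (1 + phi_2) = (0.076)(1.178) = 0.089528,   1 - phi_2^2 = 0.968316.
Replace gamma(1) by A gamma(0) + B and collect gamma(0):
  gamma(0) [0.968316 - (0.089528)(0.092457)] = (0.089528)(0.72871) + 1.404325
  gamma(0) * 0.960038 = 1.469565
  gamma(0) = 1.469565 / 0.960038 = 1.530736.
  gamma(1) = A gamma(0) + B = (0.092457)(1.530736) + (0.72871) = 0.870238.
  gamma(2) = phi_1 gamma(1) + phi_2 gamma(0) = (0.076)(0.870238) + (0.178)(1.530736) = 0.338609.
Therefore gamma(2) = 0.3386 (to 4 decimal places).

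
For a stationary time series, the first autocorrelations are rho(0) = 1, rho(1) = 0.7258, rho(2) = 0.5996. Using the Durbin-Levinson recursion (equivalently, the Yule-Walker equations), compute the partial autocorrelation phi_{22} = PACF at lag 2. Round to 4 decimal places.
\phi_{22} = 0.1539

The PACF at lag k is phi_{kk}, the last component of the solution
to the Yule-Walker system G_k phi = r_k where
  (G_k)_{ij} = rho(|i - j|), (r_k)_i = rho(i), i,j = 1..k.
Equivalently, Durbin-Levinson gives phi_{kk} iteratively:
  phi_{11} = rho(1)
  phi_{kk} = [rho(k) - sum_{j=1..k-1} phi_{k-1,j} rho(k-j)]
            / [1 - sum_{j=1..k-1} phi_{k-1,j} rho(j)],
  phi_{k,j} = phi_{k-1,j} - phi_{kk} phi_{k-1,k-j},  j = 1..k-1.
Step k = 1:
  phi_11 = rho(1) = 0.7258.
Step k = 2:
  phi_22 = [rho(2) - phi_11 rho(1)] / [1 - phi_11 rho(1)] = [0.5996 - (0.7258)(0.7258)] / [1 - (0.7258)(0.7258)]
         = 0.07281436 / 0.47321436 = 0.1539.
Therefore phi_{22} = 0.1539.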